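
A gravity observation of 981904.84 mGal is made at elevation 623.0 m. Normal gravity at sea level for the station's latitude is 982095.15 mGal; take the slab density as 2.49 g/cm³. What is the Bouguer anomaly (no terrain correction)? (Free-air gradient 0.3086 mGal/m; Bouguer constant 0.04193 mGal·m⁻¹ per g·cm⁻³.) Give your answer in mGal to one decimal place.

-63.1

Free-air correction = 0.3086 × 623.0 = 192.26 mGal
Free-air anomaly = 981904.84 − 982095.15 + (192.26) = 1.95 mGal
Bouguer slab correction = 0.04193 × 2.49 × 623.0 = 65.04 mGal
Simple Bouguer anomaly = 1.95 − (65.04) = -63.09 mGal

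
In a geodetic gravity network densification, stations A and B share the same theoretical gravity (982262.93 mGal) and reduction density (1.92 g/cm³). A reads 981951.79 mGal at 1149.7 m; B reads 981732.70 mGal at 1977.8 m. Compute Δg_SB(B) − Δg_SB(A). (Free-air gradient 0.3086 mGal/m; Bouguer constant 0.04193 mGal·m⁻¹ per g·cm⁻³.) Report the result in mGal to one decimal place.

-30.2

Δg_SB(A) = 981951.79 − 982262.93 + 0.3086×1149.7 − 0.04193×1.92×1149.7 = -48.90 mGal
Δg_SB(B) = 981732.70 − 982262.93 + 0.3086×1977.8 − 0.04193×1.92×1977.8 = -79.10 mGal
Difference = -79.10 − (-48.90) = -30.20 mGal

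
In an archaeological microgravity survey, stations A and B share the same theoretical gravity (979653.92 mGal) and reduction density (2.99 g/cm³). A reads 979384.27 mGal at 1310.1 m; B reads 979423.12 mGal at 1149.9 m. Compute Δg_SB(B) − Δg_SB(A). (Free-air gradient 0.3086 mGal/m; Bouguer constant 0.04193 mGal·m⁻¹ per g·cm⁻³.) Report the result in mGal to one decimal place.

Δg_SB(A) = 979384.27 − 979653.92 + 0.3086×1310.1 − 0.04193×2.99×1310.1 = -29.60 mGal
Δg_SB(B) = 979423.12 − 979653.92 + 0.3086×1149.9 − 0.04193×2.99×1149.9 = -20.10 mGal
Difference = -20.10 − (-29.60) = 9.50 mGal

9.5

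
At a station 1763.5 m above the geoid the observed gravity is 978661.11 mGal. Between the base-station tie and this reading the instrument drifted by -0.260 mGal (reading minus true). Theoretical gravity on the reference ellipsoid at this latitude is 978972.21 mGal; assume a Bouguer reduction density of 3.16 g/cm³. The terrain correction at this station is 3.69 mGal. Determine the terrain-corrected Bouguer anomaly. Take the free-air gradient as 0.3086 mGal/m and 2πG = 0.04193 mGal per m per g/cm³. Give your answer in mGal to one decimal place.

3.4

Drift-corrected reading = 978661.11 − (-0.260) = 978661.370 mGal
Free-air correction = 0.3086 × 1763.5 = 544.22 mGal
Free-air anomaly = 978661.370 − 978972.21 + (544.22) = 233.380 mGal
Bouguer slab correction = 0.04193 × 3.16 × 1763.5 = 233.66 mGal
Simple Bouguer anomaly = 233.380 − (233.66) = -0.280 mGal
Complete Bouguer anomaly = -0.280 + 3.69 = 3.410 mGal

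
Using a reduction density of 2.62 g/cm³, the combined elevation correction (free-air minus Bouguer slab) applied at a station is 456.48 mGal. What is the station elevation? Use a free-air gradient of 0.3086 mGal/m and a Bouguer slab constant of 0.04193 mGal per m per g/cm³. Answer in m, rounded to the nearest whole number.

2297

Combined gradient = 0.3086 − 0.04193 × 2.62 = 0.1987434 mGal/m
h = 456.48 / 0.1987434 = 2296.83 m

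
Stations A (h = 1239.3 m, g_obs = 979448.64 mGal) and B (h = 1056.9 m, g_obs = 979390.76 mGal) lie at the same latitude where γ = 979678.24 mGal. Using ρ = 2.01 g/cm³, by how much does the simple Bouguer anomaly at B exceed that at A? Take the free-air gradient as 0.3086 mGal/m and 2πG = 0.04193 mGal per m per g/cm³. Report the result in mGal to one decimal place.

Δg_SB(A) = 979448.64 − 979678.24 + 0.3086×1239.3 − 0.04193×2.01×1239.3 = 48.40 mGal
Δg_SB(B) = 979390.76 − 979678.24 + 0.3086×1056.9 − 0.04193×2.01×1056.9 = -50.40 mGal
Difference = -50.40 − (48.40) = -98.80 mGal

-98.8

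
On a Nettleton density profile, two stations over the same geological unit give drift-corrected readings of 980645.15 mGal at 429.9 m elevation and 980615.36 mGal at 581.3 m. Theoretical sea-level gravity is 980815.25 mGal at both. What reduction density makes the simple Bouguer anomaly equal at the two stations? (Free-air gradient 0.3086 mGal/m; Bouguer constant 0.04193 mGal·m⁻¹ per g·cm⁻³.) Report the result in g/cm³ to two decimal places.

2.67

Δg_obs = 980615.36 − 980645.15 = -29.79 mGal over Δh = 581.3 − 429.9 = 151.4 m
Equal Bouguer anomalies ⇒ Δg_obs + (0.3086 − 0.04193ρ)·Δh = 0
0.3086 − 0.04193ρ = −Δg_obs/Δh = 0.19676
ρ = (0.3086 − 0.19676) / 0.04193 = 2.67 g/cm³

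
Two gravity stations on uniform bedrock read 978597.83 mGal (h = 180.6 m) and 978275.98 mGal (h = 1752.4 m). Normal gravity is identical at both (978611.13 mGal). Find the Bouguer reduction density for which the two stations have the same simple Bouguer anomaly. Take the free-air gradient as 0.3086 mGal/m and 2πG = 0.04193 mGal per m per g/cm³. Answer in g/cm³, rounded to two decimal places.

Δg_obs = 978275.98 − 978597.83 = -321.85 mGal over Δh = 1752.4 − 180.6 = 1571.8 m
Equal Bouguer anomalies ⇒ Δg_obs + (0.3086 − 0.04193ρ)·Δh = 0
0.3086 − 0.04193ρ = −Δg_obs/Δh = 0.20477
ρ = (0.3086 − 0.20477) / 0.04193 = 2.48 g/cm³

2.48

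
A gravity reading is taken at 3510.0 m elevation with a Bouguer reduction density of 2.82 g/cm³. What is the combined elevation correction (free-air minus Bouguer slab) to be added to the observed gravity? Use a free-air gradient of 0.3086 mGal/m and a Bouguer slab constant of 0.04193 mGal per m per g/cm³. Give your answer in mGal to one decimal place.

668.2

Combined gradient = 0.3086 − 0.04193 × 2.82 = 0.1903574 mGal/m
Combined elevation correction = 0.1903574 × 3510.0 = 668.2 mGal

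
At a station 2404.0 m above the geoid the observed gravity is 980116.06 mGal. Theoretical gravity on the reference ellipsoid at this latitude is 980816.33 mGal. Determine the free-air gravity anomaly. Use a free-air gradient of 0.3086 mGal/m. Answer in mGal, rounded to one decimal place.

Free-air correction = 0.3086 × 2404.0 = 741.87 mGal
Free-air anomaly = 980116.06 − 980816.33 + (741.87) = 41.60 mGal

41.6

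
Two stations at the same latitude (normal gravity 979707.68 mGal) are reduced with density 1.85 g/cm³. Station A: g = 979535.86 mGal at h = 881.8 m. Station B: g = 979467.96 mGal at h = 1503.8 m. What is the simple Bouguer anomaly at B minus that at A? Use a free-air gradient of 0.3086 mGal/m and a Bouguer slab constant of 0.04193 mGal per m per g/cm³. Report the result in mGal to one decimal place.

75.8

Δg_SB(A) = 979535.86 − 979707.68 + 0.3086×881.8 − 0.04193×1.85×881.8 = 31.90 mGal
Δg_SB(B) = 979467.96 − 979707.68 + 0.3086×1503.8 − 0.04193×1.85×1503.8 = 107.70 mGal
Difference = 107.70 − (31.90) = 75.80 mGal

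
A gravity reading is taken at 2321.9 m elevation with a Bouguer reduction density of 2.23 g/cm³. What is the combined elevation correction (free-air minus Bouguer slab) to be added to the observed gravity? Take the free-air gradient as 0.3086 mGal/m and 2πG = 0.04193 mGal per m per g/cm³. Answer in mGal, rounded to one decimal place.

Combined gradient = 0.3086 − 0.04193 × 2.23 = 0.2150961 mGal/m
Combined elevation correction = 0.2150961 × 2321.9 = 499.4 mGal

499.4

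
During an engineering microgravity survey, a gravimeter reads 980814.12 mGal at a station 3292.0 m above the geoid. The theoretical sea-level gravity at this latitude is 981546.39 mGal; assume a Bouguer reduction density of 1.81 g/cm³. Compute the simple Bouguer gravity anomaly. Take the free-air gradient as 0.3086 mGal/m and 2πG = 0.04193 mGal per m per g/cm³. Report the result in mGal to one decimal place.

33.8

Free-air correction = 0.3086 × 3292.0 = 1015.91 mGal
Free-air anomaly = 980814.12 − 981546.39 + (1015.91) = 283.64 mGal
Bouguer slab correction = 0.04193 × 1.81 × 3292.0 = 249.84 mGal
Simple Bouguer anomaly = 283.64 − (249.84) = 33.80 mGal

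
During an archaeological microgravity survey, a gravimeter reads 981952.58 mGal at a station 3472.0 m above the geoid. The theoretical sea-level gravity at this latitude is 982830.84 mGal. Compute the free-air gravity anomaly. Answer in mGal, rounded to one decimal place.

193.2

Free-air correction = 0.3086 × 3472.0 = 1071.46 mGal
Free-air anomaly = 981952.58 − 982830.84 + (1071.46) = 193.20 mGal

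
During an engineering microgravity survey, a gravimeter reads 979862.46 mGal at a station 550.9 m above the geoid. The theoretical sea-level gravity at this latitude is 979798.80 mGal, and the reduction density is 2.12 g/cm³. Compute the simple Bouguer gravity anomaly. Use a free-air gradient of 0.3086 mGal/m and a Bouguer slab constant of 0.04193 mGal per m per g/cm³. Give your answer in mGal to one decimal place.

184.7

Free-air correction = 0.3086 × 550.9 = 170.01 mGal
Free-air anomaly = 979862.46 − 979798.80 + (170.01) = 233.67 mGal
Bouguer slab correction = 0.04193 × 2.12 × 550.9 = 48.97 mGal
Simple Bouguer anomaly = 233.67 − (48.97) = 184.70 mGal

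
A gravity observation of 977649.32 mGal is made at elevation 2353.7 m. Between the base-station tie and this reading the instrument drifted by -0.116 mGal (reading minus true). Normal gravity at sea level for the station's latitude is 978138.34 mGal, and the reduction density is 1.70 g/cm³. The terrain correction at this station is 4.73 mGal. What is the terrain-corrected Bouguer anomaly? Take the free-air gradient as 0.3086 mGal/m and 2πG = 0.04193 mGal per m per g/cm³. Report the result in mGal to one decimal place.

Drift-corrected reading = 977649.32 − (-0.116) = 977649.436 mGal
Free-air correction = 0.3086 × 2353.7 = 726.35 mGal
Free-air anomaly = 977649.436 − 978138.34 + (726.35) = 237.446 mGal
Bouguer slab correction = 0.04193 × 1.70 × 2353.7 = 167.77 mGal
Simple Bouguer anomaly = 237.446 − (167.77) = 69.676 mGal
Complete Bouguer anomaly = 69.676 + 4.73 = 74.406 mGal

74.4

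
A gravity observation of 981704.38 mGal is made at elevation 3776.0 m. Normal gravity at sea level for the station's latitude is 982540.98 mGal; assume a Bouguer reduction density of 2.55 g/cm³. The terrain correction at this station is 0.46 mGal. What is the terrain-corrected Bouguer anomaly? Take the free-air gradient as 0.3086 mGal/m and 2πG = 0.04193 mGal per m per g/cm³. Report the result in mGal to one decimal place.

-74.6

Free-air correction = 0.3086 × 3776.0 = 1165.27 mGal
Free-air anomaly = 981704.38 − 982540.98 + (1165.27) = 328.67 mGal
Bouguer slab correction = 0.04193 × 2.55 × 3776.0 = 403.74 mGal
Simple Bouguer anomaly = 328.67 − (403.74) = -75.07 mGal
Complete Bouguer anomaly = -75.07 + 0.46 = -74.61 mGal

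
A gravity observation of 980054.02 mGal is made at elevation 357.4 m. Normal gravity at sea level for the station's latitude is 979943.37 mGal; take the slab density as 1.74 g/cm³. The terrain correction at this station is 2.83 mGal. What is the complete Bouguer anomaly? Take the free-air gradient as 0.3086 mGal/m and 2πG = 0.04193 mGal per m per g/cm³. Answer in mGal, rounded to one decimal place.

Free-air correction = 0.3086 × 357.4 = 110.29 mGal
Free-air anomaly = 980054.02 − 979943.37 + (110.29) = 220.94 mGal
Bouguer slab correction = 0.04193 × 1.74 × 357.4 = 26.08 mGal
Simple Bouguer anomaly = 220.94 − (26.08) = 194.86 mGal
Complete Bouguer anomaly = 194.86 + 2.83 = 197.69 mGal

197.7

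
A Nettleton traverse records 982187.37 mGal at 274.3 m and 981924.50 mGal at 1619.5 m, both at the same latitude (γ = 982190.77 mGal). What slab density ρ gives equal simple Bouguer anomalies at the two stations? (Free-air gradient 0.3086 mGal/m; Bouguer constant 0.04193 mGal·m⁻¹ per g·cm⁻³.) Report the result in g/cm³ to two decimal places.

2.70

Δg_obs = 981924.50 − 982187.37 = -262.87 mGal over Δh = 1619.5 − 274.3 = 1345.2 m
Equal Bouguer anomalies ⇒ Δg_obs + (0.3086 − 0.04193ρ)·Δh = 0
0.3086 − 0.04193ρ = −Δg_obs/Δh = 0.19541
ρ = (0.3086 − 0.19541) / 0.04193 = 2.70 g/cm³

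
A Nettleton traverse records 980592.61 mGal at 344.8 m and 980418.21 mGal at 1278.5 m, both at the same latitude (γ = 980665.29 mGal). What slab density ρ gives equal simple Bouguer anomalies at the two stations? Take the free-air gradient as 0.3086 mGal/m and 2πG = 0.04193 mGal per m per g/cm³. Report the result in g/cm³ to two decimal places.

Δg_obs = 980418.21 − 980592.61 = -174.40 mGal over Δh = 1278.5 − 344.8 = 933.7 m
Equal Bouguer anomalies ⇒ Δg_obs + (0.3086 − 0.04193ρ)·Δh = 0
0.3086 − 0.04193ρ = −Δg_obs/Δh = 0.18678
ρ = (0.3086 − 0.18678) / 0.04193 = 2.91 g/cm³

2.91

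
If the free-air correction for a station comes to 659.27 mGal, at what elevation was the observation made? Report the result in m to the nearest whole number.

h = 659.27 / 0.3086 = 2136.33 m

2136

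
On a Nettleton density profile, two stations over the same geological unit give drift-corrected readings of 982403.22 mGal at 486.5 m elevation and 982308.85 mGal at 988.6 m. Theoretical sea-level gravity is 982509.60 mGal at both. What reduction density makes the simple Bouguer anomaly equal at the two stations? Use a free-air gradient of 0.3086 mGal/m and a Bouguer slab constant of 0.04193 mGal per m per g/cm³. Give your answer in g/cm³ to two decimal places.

Δg_obs = 982308.85 − 982403.22 = -94.37 mGal over Δh = 988.6 − 486.5 = 502.1 m
Equal Bouguer anomalies ⇒ Δg_obs + (0.3086 − 0.04193ρ)·Δh = 0
0.3086 − 0.04193ρ = −Δg_obs/Δh = 0.18795
ρ = (0.3086 − 0.18795) / 0.04193 = 2.88 g/cm³

2.88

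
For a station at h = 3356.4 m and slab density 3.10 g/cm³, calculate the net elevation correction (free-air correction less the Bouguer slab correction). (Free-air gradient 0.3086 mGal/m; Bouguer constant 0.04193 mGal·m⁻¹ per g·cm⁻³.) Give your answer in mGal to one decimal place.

599.5

Combined gradient = 0.3086 − 0.04193 × 3.10 = 0.1786170 mGal/m
Combined elevation correction = 0.1786170 × 3356.4 = 599.5 mGal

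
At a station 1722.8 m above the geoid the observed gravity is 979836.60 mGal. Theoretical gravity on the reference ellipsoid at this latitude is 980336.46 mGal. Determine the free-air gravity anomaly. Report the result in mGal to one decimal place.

31.8

Free-air correction = 0.3086 × 1722.8 = 531.66 mGal
Free-air anomaly = 979836.60 − 980336.46 + (531.66) = 31.80 mGal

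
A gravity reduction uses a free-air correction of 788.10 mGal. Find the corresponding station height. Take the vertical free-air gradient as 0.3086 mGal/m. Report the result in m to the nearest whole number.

2554

h = 788.10 / 0.3086 = 2553.79 m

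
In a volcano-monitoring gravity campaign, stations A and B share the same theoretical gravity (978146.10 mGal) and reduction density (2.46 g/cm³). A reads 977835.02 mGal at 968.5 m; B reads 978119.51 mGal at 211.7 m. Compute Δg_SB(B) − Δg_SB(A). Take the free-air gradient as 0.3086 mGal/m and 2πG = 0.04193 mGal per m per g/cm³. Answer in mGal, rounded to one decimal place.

129.0

Δg_SB(A) = 977835.02 − 978146.10 + 0.3086×968.5 − 0.04193×2.46×968.5 = -112.10 mGal
Δg_SB(B) = 978119.51 − 978146.10 + 0.3086×211.7 − 0.04193×2.46×211.7 = 16.90 mGal
Difference = 16.90 − (-112.10) = 129.00 mGal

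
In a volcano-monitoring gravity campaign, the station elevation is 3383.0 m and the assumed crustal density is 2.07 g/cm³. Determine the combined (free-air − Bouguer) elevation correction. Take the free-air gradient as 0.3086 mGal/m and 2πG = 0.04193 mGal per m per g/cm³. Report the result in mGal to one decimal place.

Combined gradient = 0.3086 − 0.04193 × 2.07 = 0.2218049 mGal/m
Combined elevation correction = 0.2218049 × 3383.0 = 750.4 mGal

750.4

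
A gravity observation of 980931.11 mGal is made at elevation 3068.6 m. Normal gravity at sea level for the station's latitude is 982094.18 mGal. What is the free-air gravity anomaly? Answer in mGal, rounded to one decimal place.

Free-air correction = 0.3086 × 3068.6 = 946.97 mGal
Free-air anomaly = 980931.11 − 982094.18 + (946.97) = -216.10 mGal

-216.1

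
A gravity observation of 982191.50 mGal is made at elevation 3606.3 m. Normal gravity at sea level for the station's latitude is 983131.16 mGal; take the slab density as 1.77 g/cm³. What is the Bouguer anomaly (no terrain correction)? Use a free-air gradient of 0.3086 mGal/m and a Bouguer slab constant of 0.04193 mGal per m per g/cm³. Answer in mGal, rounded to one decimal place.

Free-air correction = 0.3086 × 3606.3 = 1112.90 mGal
Free-air anomaly = 982191.50 − 983131.16 + (1112.90) = 173.24 mGal
Bouguer slab correction = 0.04193 × 1.77 × 3606.3 = 267.65 mGal
Simple Bouguer anomaly = 173.24 − (267.65) = -94.41 mGal

-94.4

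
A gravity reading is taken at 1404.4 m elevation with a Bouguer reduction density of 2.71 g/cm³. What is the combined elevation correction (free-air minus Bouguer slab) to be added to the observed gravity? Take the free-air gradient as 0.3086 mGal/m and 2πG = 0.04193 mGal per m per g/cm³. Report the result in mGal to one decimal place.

273.8

Combined gradient = 0.3086 − 0.04193 × 2.71 = 0.1949697 mGal/m
Combined elevation correction = 0.1949697 × 1404.4 = 273.8 mGal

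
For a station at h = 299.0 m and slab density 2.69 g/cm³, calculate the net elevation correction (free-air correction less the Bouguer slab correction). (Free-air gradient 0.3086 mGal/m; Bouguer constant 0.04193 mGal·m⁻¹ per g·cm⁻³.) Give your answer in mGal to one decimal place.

Combined gradient = 0.3086 − 0.04193 × 2.69 = 0.1958083 mGal/m
Combined elevation correction = 0.1958083 × 299.0 = 58.5 mGal

58.5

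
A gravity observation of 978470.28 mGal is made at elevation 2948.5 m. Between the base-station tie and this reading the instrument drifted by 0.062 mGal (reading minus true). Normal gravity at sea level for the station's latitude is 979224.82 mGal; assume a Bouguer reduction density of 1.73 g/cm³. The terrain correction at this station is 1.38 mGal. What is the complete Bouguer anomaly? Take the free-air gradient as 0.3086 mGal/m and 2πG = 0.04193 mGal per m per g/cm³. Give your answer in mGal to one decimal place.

-57.2

Drift-corrected reading = 978470.28 − (0.062) = 978470.218 mGal
Free-air correction = 0.3086 × 2948.5 = 909.91 mGal
Free-air anomaly = 978470.218 − 979224.82 + (909.91) = 155.308 mGal
Bouguer slab correction = 0.04193 × 1.73 × 2948.5 = 213.88 mGal
Simple Bouguer anomaly = 155.308 − (213.88) = -58.572 mGal
Complete Bouguer anomaly = -58.572 + 1.38 = -57.192 mGal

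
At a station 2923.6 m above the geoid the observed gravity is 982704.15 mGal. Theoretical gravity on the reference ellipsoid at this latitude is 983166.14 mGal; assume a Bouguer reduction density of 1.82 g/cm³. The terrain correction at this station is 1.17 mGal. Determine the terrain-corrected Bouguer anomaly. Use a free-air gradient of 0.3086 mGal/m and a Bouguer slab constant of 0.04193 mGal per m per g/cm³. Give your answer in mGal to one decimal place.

Free-air correction = 0.3086 × 2923.6 = 902.22 mGal
Free-air anomaly = 982704.15 − 983166.14 + (902.22) = 440.23 mGal
Bouguer slab correction = 0.04193 × 1.82 × 2923.6 = 223.11 mGal
Simple Bouguer anomaly = 440.23 − (223.11) = 217.12 mGal
Complete Bouguer anomaly = 217.12 + 1.17 = 218.29 mGal

218.3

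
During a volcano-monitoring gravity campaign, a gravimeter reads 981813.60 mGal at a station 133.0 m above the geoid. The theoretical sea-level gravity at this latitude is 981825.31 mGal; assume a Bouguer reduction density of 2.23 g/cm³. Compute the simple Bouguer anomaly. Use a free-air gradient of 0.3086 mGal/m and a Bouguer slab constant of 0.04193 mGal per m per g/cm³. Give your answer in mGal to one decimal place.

Free-air correction = 0.3086 × 133.0 = 41.04 mGal
Free-air anomaly = 981813.60 − 981825.31 + (41.04) = 29.33 mGal
Bouguer slab correction = 0.04193 × 2.23 × 133.0 = 12.44 mGal
Simple Bouguer anomaly = 29.33 − (12.44) = 16.89 mGal

16.9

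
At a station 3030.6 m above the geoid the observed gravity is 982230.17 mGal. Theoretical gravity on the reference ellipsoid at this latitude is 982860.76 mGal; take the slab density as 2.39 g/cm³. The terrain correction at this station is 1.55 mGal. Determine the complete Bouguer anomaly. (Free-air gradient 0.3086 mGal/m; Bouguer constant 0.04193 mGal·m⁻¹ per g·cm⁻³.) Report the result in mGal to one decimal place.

2.5

Free-air correction = 0.3086 × 3030.6 = 935.24 mGal
Free-air anomaly = 982230.17 − 982860.76 + (935.24) = 304.65 mGal
Bouguer slab correction = 0.04193 × 2.39 × 3030.6 = 303.70 mGal
Simple Bouguer anomaly = 304.65 − (303.70) = 0.95 mGal
Complete Bouguer anomaly = 0.95 + 1.55 = 2.50 mGal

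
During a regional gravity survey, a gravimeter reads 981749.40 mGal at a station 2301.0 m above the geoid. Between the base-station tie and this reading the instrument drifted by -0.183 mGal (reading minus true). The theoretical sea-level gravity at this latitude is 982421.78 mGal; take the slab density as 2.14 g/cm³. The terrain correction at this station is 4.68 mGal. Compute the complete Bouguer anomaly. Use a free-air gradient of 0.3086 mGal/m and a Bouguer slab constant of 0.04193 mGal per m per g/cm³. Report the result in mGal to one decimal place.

-163.9

Drift-corrected reading = 981749.40 − (-0.183) = 981749.583 mGal
Free-air correction = 0.3086 × 2301.0 = 710.09 mGal
Free-air anomaly = 981749.583 − 982421.78 + (710.09) = 37.893 mGal
Bouguer slab correction = 0.04193 × 2.14 × 2301.0 = 206.47 mGal
Simple Bouguer anomaly = 37.893 − (206.47) = -168.577 mGal
Complete Bouguer anomaly = -168.577 + 4.68 = -163.897 mGal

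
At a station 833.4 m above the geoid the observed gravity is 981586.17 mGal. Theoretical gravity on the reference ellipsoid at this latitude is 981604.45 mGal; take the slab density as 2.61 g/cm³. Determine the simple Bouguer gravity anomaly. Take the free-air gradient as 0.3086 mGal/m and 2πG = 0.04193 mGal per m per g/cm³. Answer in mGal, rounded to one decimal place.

147.7

Free-air correction = 0.3086 × 833.4 = 257.19 mGal
Free-air anomaly = 981586.17 − 981604.45 + (257.19) = 238.91 mGal
Bouguer slab correction = 0.04193 × 2.61 × 833.4 = 91.21 mGal
Simple Bouguer anomaly = 238.91 − (91.21) = 147.70 mGal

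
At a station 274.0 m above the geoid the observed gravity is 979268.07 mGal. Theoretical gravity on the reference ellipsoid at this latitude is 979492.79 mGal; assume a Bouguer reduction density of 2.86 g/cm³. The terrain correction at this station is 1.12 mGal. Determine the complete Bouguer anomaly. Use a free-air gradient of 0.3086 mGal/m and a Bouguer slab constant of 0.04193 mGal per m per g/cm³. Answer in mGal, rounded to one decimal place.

-171.9

Free-air correction = 0.3086 × 274.0 = 84.56 mGal
Free-air anomaly = 979268.07 − 979492.79 + (84.56) = -140.16 mGal
Bouguer slab correction = 0.04193 × 2.86 × 274.0 = 32.86 mGal
Simple Bouguer anomaly = -140.16 − (32.86) = -173.02 mGal
Complete Bouguer anomaly = -173.02 + 1.12 = -171.90 mGal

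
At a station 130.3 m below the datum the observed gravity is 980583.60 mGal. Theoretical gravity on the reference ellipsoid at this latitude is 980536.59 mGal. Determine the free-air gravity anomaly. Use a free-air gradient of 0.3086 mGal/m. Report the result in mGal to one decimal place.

Free-air correction = 0.3086 × -130.3 = -40.21 mGal
Free-air anomaly = 980583.60 − 980536.59 + (-40.21) = 6.80 mGal

6.8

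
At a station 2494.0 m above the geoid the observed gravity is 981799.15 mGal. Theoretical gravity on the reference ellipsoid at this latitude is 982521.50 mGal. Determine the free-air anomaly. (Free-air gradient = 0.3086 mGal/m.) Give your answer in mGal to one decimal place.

47.3

Free-air correction = 0.3086 × 2494.0 = 769.65 mGal
Free-air anomaly = 981799.15 − 982521.50 + (769.65) = 47.30 mGal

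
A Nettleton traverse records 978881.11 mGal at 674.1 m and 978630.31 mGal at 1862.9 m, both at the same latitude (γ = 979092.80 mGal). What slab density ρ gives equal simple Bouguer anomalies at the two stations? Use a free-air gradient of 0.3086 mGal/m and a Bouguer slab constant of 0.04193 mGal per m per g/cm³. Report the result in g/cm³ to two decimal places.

2.33

Δg_obs = 978630.31 − 978881.11 = -250.80 mGal over Δh = 1862.9 − 674.1 = 1188.8 m
Equal Bouguer anomalies ⇒ Δg_obs + (0.3086 − 0.04193ρ)·Δh = 0
0.3086 − 0.04193ρ = −Δg_obs/Δh = 0.21097
ρ = (0.3086 − 0.21097) / 0.04193 = 2.33 g/cm³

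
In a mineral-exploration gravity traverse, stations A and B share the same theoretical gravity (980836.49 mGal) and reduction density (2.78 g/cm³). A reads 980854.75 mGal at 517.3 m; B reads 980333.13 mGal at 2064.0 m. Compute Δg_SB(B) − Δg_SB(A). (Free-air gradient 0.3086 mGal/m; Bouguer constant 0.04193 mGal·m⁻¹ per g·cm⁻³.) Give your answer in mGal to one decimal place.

Δg_SB(A) = 980854.75 − 980836.49 + 0.3086×517.3 − 0.04193×2.78×517.3 = 117.60 mGal
Δg_SB(B) = 980333.13 − 980836.49 + 0.3086×2064.0 − 0.04193×2.78×2064.0 = -107.00 mGal
Difference = -107.00 − (117.60) = -224.60 mGal

-224.6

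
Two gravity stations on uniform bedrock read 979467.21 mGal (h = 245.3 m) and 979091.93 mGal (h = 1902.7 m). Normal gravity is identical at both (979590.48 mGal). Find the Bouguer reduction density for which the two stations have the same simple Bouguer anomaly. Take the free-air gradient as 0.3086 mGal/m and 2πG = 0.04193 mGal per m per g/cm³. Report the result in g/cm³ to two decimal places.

Δg_obs = 979091.93 − 979467.21 = -375.28 mGal over Δh = 1902.7 − 245.3 = 1657.4 m
Equal Bouguer anomalies ⇒ Δg_obs + (0.3086 − 0.04193ρ)·Δh = 0
0.3086 − 0.04193ρ = −Δg_obs/Δh = 0.22643
ρ = (0.3086 − 0.22643) / 0.04193 = 1.96 g/cm³

1.96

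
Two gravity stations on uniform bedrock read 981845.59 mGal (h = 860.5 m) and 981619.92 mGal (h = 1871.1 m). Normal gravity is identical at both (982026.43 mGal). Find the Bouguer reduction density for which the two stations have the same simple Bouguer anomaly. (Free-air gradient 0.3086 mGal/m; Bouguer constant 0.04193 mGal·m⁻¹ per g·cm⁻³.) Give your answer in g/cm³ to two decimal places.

2.03

Δg_obs = 981619.92 − 981845.59 = -225.67 mGal over Δh = 1871.1 − 860.5 = 1010.6 m
Equal Bouguer anomalies ⇒ Δg_obs + (0.3086 − 0.04193ρ)·Δh = 0
0.3086 − 0.04193ρ = −Δg_obs/Δh = 0.22330
ρ = (0.3086 − 0.22330) / 0.04193 = 2.03 g/cm³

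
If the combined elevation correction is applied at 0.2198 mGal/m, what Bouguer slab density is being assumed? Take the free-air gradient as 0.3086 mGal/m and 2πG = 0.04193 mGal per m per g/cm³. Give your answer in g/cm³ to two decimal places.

0.2198 = 0.3086 − 0.04193 × ρ
ρ = (0.3086 − 0.2198) / 0.04193 = 2.12 g/cm³

2.12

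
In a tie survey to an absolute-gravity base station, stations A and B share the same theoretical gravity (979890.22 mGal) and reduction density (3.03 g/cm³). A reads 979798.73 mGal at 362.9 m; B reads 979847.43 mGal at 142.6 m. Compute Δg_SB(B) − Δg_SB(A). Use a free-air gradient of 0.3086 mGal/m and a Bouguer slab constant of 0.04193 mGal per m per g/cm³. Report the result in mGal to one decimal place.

8.7

Δg_SB(A) = 979798.73 − 979890.22 + 0.3086×362.9 − 0.04193×3.03×362.9 = -25.60 mGal
Δg_SB(B) = 979847.43 − 979890.22 + 0.3086×142.6 − 0.04193×3.03×142.6 = -16.90 mGal
Difference = -16.90 − (-25.60) = 8.70 mGal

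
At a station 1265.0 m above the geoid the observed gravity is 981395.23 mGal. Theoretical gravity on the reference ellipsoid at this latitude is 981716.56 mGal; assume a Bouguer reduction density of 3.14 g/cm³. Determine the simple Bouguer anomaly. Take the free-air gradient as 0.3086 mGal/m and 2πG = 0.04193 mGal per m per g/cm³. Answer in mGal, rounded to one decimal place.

Free-air correction = 0.3086 × 1265.0 = 390.38 mGal
Free-air anomaly = 981395.23 − 981716.56 + (390.38) = 69.05 mGal
Bouguer slab correction = 0.04193 × 3.14 × 1265.0 = 166.55 mGal
Simple Bouguer anomaly = 69.05 − (166.55) = -97.50 mGal

-97.5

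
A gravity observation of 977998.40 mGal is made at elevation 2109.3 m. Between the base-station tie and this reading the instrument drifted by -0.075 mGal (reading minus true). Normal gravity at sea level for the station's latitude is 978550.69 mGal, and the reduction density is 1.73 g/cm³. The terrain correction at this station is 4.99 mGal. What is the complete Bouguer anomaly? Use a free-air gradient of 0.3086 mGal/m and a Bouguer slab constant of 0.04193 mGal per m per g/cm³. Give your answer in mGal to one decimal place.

Drift-corrected reading = 977998.40 − (-0.075) = 977998.475 mGal
Free-air correction = 0.3086 × 2109.3 = 650.93 mGal
Free-air anomaly = 977998.475 − 978550.69 + (650.93) = 98.715 mGal
Bouguer slab correction = 0.04193 × 1.73 × 2109.3 = 153.01 mGal
Simple Bouguer anomaly = 98.715 − (153.01) = -54.295 mGal
Complete Bouguer anomaly = -54.295 + 4.99 = -49.305 mGal

-49.3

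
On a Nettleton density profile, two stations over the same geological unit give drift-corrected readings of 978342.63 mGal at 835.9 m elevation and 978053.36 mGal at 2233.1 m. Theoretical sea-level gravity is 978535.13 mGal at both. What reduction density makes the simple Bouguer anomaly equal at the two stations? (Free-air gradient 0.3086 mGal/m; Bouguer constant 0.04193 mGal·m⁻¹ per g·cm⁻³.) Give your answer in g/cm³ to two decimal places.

Δg_obs = 978053.36 − 978342.63 = -289.27 mGal over Δh = 2233.1 − 835.9 = 1397.2 m
Equal Bouguer anomalies ⇒ Δg_obs + (0.3086 − 0.04193ρ)·Δh = 0
0.3086 − 0.04193ρ = −Δg_obs/Δh = 0.20704
ρ = (0.3086 − 0.20704) / 0.04193 = 2.42 g/cm³

2.42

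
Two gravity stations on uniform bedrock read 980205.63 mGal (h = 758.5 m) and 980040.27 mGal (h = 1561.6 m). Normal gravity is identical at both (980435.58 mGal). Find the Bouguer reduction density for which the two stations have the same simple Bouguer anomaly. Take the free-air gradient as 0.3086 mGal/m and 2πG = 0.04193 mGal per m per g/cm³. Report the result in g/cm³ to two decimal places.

Δg_obs = 980040.27 − 980205.63 = -165.36 mGal over Δh = 1561.6 − 758.5 = 803.1 m
Equal Bouguer anomalies ⇒ Δg_obs + (0.3086 − 0.04193ρ)·Δh = 0
0.3086 − 0.04193ρ = −Δg_obs/Δh = 0.20590
ρ = (0.3086 − 0.20590) / 0.04193 = 2.45 g/cm³

2.45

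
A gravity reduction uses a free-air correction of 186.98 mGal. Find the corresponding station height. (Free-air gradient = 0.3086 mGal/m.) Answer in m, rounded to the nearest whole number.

606

h = 186.98 / 0.3086 = 605.90 m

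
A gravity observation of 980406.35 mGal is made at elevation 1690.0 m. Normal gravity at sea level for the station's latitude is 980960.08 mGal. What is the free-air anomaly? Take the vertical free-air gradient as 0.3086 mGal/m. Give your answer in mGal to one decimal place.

-32.2

Free-air correction = 0.3086 × 1690.0 = 521.53 mGal
Free-air anomaly = 980406.35 − 980960.08 + (521.53) = -32.20 mGal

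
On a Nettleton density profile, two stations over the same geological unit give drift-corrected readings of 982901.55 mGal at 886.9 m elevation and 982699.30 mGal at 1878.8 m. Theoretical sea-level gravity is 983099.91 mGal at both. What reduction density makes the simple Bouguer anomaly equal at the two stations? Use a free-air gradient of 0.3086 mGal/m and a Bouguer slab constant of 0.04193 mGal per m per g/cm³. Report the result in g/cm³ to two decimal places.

2.50

Δg_obs = 982699.30 − 982901.55 = -202.25 mGal over Δh = 1878.8 − 886.9 = 991.9 m
Equal Bouguer anomalies ⇒ Δg_obs + (0.3086 − 0.04193ρ)·Δh = 0
0.3086 − 0.04193ρ = −Δg_obs/Δh = 0.20390
ρ = (0.3086 − 0.20390) / 0.04193 = 2.50 g/cm³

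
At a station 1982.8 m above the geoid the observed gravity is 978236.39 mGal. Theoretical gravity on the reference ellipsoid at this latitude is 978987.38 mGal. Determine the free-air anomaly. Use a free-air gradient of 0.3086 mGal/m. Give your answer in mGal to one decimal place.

Free-air correction = 0.3086 × 1982.8 = 611.89 mGal
Free-air anomaly = 978236.39 − 978987.38 + (611.89) = -139.10 mGal

-139.1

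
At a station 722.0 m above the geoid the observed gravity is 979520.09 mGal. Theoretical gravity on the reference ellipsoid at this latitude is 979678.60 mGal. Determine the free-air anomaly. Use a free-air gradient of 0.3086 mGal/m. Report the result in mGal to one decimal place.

Free-air correction = 0.3086 × 722.0 = 222.81 mGal
Free-air anomaly = 979520.09 − 979678.60 + (222.81) = 64.30 mGal

64.3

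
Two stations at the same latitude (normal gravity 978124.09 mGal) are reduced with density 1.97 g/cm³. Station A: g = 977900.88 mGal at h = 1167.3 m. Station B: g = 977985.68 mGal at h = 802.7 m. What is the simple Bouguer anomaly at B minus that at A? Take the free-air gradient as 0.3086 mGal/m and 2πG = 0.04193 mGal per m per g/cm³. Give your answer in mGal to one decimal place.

Δg_SB(A) = 977900.88 − 978124.09 + 0.3086×1167.3 − 0.04193×1.97×1167.3 = 40.60 mGal
Δg_SB(B) = 977985.68 − 978124.09 + 0.3086×802.7 − 0.04193×1.97×802.7 = 43.00 mGal
Difference = 43.00 − (40.60) = 2.40 mGal

2.4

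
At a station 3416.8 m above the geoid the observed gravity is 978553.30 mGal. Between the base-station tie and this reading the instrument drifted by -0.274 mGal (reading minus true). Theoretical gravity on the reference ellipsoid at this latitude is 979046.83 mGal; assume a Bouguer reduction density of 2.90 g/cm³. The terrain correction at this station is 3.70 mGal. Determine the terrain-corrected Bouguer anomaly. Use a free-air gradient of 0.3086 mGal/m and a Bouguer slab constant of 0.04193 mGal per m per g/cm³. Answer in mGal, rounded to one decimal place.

149.4

Drift-corrected reading = 978553.30 − (-0.274) = 978553.574 mGal
Free-air correction = 0.3086 × 3416.8 = 1054.42 mGal
Free-air anomaly = 978553.574 − 979046.83 + (1054.42) = 561.164 mGal
Bouguer slab correction = 0.04193 × 2.90 × 3416.8 = 415.47 mGal
Simple Bouguer anomaly = 561.164 − (415.47) = 145.694 mGal
Complete Bouguer anomaly = 145.694 + 3.70 = 149.394 mGal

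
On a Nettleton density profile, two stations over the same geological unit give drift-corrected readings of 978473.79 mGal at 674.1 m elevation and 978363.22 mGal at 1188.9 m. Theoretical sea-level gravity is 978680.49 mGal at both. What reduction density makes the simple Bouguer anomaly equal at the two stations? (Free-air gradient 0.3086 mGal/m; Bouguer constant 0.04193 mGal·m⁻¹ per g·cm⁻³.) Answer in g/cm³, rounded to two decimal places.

2.24

Δg_obs = 978363.22 − 978473.79 = -110.57 mGal over Δh = 1188.9 − 674.1 = 514.8 m
Equal Bouguer anomalies ⇒ Δg_obs + (0.3086 − 0.04193ρ)·Δh = 0
0.3086 − 0.04193ρ = −Δg_obs/Δh = 0.21478
ρ = (0.3086 − 0.21478) / 0.04193 = 2.24 g/cm³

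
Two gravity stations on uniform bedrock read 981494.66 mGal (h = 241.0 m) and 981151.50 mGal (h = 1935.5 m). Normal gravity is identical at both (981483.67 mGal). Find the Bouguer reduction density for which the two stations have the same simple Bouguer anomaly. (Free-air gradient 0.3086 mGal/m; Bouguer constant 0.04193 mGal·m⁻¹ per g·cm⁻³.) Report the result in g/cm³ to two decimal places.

Δg_obs = 981151.50 − 981494.66 = -343.16 mGal over Δh = 1935.5 − 241.0 = 1694.5 m
Equal Bouguer anomalies ⇒ Δg_obs + (0.3086 − 0.04193ρ)·Δh = 0
0.3086 − 0.04193ρ = −Δg_obs/Δh = 0.20251
ρ = (0.3086 − 0.20251) / 0.04193 = 2.53 g/cm³

2.53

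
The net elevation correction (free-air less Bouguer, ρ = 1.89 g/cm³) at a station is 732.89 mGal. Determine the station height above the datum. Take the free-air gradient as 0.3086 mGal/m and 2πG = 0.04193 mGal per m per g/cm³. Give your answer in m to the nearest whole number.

Combined gradient = 0.3086 − 0.04193 × 1.89 = 0.2293523 mGal/m
h = 732.89 / 0.2293523 = 3195.48 m

3195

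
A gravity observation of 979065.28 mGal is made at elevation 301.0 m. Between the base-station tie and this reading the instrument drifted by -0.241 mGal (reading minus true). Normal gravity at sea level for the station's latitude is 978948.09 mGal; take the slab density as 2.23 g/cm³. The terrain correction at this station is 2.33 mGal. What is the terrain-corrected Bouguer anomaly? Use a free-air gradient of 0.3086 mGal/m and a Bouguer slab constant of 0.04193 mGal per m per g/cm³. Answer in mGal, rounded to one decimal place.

Drift-corrected reading = 979065.28 − (-0.241) = 979065.521 mGal
Free-air correction = 0.3086 × 301.0 = 92.89 mGal
Free-air anomaly = 979065.521 − 978948.09 + (92.89) = 210.321 mGal
Bouguer slab correction = 0.04193 × 2.23 × 301.0 = 28.14 mGal
Simple Bouguer anomaly = 210.321 − (28.14) = 182.181 mGal
Complete Bouguer anomaly = 182.181 + 2.33 = 184.511 mGal

184.5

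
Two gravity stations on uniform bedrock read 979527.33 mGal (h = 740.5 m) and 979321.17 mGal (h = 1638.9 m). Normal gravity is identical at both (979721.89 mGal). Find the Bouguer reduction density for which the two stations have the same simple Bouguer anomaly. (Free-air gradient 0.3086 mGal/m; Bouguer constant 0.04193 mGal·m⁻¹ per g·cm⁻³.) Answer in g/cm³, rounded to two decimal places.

Δg_obs = 979321.17 − 979527.33 = -206.16 mGal over Δh = 1638.9 − 740.5 = 898.4 m
Equal Bouguer anomalies ⇒ Δg_obs + (0.3086 − 0.04193ρ)·Δh = 0
0.3086 − 0.04193ρ = −Δg_obs/Δh = 0.22947
ρ = (0.3086 − 0.22947) / 0.04193 = 1.89 g/cm³

1.89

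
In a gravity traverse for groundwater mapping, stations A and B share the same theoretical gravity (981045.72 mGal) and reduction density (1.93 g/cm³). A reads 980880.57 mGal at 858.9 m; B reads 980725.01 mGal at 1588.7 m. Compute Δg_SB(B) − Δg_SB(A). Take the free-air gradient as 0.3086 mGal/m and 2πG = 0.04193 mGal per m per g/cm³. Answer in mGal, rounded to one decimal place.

Δg_SB(A) = 980880.57 − 981045.72 + 0.3086×858.9 − 0.04193×1.93×858.9 = 30.40 mGal
Δg_SB(B) = 980725.01 − 981045.72 + 0.3086×1588.7 − 0.04193×1.93×1588.7 = 41.00 mGal
Difference = 41.00 − (30.40) = 10.60 mGal

10.6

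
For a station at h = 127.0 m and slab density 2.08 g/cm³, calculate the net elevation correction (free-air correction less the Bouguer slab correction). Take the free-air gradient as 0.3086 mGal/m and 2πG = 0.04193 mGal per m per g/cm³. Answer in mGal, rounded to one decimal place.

Combined gradient = 0.3086 − 0.04193 × 2.08 = 0.2213856 mGal/m
Combined elevation correction = 0.2213856 × 127.0 = 28.1 mGal

28.1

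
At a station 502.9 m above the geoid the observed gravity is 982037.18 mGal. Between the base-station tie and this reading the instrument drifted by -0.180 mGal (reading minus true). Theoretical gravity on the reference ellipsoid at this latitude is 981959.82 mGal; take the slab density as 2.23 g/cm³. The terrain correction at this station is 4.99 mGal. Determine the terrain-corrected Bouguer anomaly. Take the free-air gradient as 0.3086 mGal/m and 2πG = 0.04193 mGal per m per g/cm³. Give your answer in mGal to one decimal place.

Drift-corrected reading = 982037.18 − (-0.180) = 982037.360 mGal
Free-air correction = 0.3086 × 502.9 = 155.19 mGal
Free-air anomaly = 982037.360 − 981959.82 + (155.19) = 232.730 mGal
Bouguer slab correction = 0.04193 × 2.23 × 502.9 = 47.02 mGal
Simple Bouguer anomaly = 232.730 − (47.02) = 185.710 mGal
Complete Bouguer anomaly = 185.710 + 4.99 = 190.700 mGal

190.7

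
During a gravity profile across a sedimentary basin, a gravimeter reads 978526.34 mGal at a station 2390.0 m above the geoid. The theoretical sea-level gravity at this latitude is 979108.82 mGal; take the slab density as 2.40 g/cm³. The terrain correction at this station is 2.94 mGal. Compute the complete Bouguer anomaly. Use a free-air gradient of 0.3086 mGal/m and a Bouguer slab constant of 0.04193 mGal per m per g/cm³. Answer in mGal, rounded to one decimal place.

-82.5

Free-air correction = 0.3086 × 2390.0 = 737.55 mGal
Free-air anomaly = 978526.34 − 979108.82 + (737.55) = 155.07 mGal
Bouguer slab correction = 0.04193 × 2.40 × 2390.0 = 240.51 mGal
Simple Bouguer anomaly = 155.07 − (240.51) = -85.44 mGal
Complete Bouguer anomaly = -85.44 + 2.94 = -82.50 mGal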